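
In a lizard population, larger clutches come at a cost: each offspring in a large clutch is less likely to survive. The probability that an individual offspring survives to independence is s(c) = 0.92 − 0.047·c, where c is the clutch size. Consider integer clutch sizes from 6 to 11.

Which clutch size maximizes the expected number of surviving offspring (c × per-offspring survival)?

Expected surviving offspring = c × s(c):
  c=6: 6 × 0.638 = 3.828
  c=7: 7 × 0.591 = 4.137
  c=8: 8 × 0.544 = 4.352
  c=9: 9 × 0.497 = 4.473
  c=10: 10 × 0.450 = 4.500
  c=11: 11 × 0.403 = 4.433
Maximum at c = 10 (4.500 surviving offspring).

10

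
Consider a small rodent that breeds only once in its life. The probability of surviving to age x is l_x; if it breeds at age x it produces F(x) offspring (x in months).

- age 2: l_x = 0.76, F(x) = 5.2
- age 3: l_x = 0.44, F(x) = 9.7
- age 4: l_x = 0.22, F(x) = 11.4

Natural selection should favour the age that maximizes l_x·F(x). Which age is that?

Expected offspring if breeding at age x = l_x × F(x):
  age 2: 0.76 × 5.2 = 3.952
  age 3: 0.44 × 9.7 = 4.268
  age 4: 0.22 × 11.4 = 2.508
Maximum at age 3 (4.268).

3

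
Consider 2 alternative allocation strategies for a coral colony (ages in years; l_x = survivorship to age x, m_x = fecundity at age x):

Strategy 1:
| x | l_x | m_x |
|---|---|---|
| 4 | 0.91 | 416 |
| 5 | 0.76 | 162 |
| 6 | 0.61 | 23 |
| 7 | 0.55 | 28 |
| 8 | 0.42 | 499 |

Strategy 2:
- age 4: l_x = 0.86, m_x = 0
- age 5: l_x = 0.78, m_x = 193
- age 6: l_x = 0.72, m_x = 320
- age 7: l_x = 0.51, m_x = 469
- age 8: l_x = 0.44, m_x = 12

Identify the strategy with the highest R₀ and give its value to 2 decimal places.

Strategy 1: R₀ = 0.91×416 + 0.76×162 + 0.61×23 + 0.55×28 + 0.42×499 = 740.6900
Strategy 2: R₀ = 0.86×0 + 0.78×193 + 0.72×320 + 0.51×469 + 0.44×12 = 625.4100
Highest R₀: strategy 1 with 740.6900.

740.69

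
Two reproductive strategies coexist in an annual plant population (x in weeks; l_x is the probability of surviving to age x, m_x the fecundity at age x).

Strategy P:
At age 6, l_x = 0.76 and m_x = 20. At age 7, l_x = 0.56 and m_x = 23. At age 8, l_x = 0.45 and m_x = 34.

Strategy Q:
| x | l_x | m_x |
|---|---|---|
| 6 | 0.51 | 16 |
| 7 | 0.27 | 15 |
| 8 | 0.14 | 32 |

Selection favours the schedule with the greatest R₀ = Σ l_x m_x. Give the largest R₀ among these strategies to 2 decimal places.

43.38

Strategy P: R₀ = 0.76×20 + 0.56×23 + 0.45×34 = 43.3800
Strategy Q: R₀ = 0.51×16 + 0.27×15 + 0.14×32 = 16.6900
Highest R₀: strategy P with 43.3800.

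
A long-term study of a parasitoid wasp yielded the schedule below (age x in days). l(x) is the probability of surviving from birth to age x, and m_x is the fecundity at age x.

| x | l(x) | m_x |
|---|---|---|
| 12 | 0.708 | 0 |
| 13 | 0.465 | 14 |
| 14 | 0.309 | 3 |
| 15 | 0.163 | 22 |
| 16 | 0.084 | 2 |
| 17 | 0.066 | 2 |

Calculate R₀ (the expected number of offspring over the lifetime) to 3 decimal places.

11.323

R₀ = Σ l(x) m_x:
  age 12: 0.708 × 0 = 0.0000
  age 13: 0.465 × 14 = 6.5100
  age 14: 0.309 × 3 = 0.9270
  age 15: 0.163 × 22 = 3.5860
  age 16: 0.084 × 2 = 0.1680
  age 17: 0.066 × 2 = 0.1320
R₀ = 0.0000 + 6.5100 + 0.9270 + 3.5860 + 0.1680 + 0.1320 = 11.3230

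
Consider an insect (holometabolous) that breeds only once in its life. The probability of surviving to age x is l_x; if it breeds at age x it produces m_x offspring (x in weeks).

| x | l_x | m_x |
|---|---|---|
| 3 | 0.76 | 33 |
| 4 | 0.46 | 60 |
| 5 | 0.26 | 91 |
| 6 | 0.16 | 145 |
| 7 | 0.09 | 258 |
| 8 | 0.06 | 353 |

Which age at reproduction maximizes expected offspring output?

4

Expected offspring if breeding at age x = l_x × m_x:
  age 3: 0.76 × 33 = 25.080
  age 4: 0.46 × 60 = 27.600
  age 5: 0.26 × 91 = 23.660
  age 6: 0.16 × 145 = 23.200
  age 7: 0.09 × 258 = 23.220
  age 8: 0.06 × 353 = 21.180
Maximum at age 4 (27.600).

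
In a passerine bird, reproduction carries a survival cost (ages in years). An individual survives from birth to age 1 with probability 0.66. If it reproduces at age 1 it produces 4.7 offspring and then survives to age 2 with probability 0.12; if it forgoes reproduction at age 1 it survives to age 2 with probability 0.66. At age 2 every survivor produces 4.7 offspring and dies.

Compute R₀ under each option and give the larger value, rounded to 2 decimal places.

breed at age 1: R₀ = 0.66 × (4.7 + 0.12 × 4.7) = 0.66 × 5.2640 = 3.4742
delay to age 2: R₀ = 0.66 × (0.66 × 4.7) = 0.66 × 3.1020 = 2.0473
Higher: breed at age 1 (3.4742).

3.47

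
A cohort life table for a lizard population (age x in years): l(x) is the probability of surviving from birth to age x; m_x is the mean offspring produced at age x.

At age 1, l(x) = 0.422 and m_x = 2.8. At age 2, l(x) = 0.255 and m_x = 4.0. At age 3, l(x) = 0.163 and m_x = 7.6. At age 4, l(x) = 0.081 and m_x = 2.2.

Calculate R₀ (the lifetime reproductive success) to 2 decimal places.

R₀ = Σ l(x) m_x:
  age 1: 0.422 × 2.8 = 1.1816
  age 2: 0.255 × 4.0 = 1.0200
  age 3: 0.163 × 7.6 = 1.2388
  age 4: 0.081 × 2.2 = 0.1782
R₀ = 1.1816 + 1.0200 + 1.2388 + 0.1782 = 3.6186

3.62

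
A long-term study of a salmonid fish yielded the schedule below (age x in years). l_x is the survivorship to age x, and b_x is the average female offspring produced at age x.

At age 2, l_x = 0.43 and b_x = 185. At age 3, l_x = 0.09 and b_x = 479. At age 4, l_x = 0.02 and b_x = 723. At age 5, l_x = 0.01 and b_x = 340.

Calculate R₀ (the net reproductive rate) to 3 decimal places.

R₀ = Σ l_x b_x:
  age 2: 0.43 × 185 = 79.5500
  age 3: 0.09 × 479 = 43.1100
  age 4: 0.02 × 723 = 14.4600
  age 5: 0.01 × 340 = 3.4000
R₀ = 79.5500 + 43.1100 + 14.4600 + 3.4000 = 140.5200

140.520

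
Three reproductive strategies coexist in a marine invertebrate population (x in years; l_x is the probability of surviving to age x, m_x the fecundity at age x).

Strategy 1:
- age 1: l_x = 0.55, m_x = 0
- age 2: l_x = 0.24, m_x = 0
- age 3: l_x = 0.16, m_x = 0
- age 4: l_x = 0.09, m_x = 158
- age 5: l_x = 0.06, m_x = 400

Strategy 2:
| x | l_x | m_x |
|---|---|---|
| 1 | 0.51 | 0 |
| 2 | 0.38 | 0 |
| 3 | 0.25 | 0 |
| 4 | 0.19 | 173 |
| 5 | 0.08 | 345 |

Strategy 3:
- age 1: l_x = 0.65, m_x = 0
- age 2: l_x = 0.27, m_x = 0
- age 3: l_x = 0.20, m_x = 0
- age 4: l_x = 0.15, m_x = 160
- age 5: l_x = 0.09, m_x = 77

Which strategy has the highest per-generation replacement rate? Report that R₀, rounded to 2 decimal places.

Strategy 1: R₀ = 0.55×0 + 0.24×0 + 0.16×0 + 0.09×158 + 0.06×400 = 38.2200
Strategy 2: R₀ = 0.51×0 + 0.38×0 + 0.25×0 + 0.19×173 + 0.08×345 = 60.4700
Strategy 3: R₀ = 0.65×0 + 0.27×0 + 0.20×0 + 0.15×160 + 0.09×77 = 30.9300
Highest R₀: strategy 2 with 60.4700.

60.47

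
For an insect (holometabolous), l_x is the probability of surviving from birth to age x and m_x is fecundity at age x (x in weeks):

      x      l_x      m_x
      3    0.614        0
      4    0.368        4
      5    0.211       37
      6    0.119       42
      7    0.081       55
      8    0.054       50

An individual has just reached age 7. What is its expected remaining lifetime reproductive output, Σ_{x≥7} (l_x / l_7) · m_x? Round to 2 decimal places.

l_7 = 0.081. Conditional survival from age 7 to x is l_x / l_7.
  x=7: (0.081/0.081) × 55 = 55.0000
  x=8: (0.054/0.081) × 50 = 33.3333
Sum = 55.0000 + 33.3333 = 88.3333

88.33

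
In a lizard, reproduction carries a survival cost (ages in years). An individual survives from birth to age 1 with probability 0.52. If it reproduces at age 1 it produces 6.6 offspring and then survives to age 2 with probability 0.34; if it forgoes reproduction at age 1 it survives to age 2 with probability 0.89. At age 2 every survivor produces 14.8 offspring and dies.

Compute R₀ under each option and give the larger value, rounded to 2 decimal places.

breed at age 1: R₀ = 0.52 × (6.6 + 0.34 × 14.8) = 0.52 × 11.6320 = 6.0486
delay to age 2: R₀ = 0.52 × (0.89 × 14.8) = 0.52 × 13.1720 = 6.8494
Higher: delay to age 2 (6.8494).

6.85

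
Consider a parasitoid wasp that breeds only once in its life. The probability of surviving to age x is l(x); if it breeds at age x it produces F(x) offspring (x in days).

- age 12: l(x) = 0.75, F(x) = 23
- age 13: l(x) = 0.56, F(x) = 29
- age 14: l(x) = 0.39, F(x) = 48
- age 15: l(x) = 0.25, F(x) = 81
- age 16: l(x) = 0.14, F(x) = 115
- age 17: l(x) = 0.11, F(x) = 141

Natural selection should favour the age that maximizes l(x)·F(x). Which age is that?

15

Expected offspring if breeding at age x = l(x) × F(x):
  age 12: 0.75 × 23 = 17.250
  age 13: 0.56 × 29 = 16.240
  age 14: 0.39 × 48 = 18.720
  age 15: 0.25 × 81 = 20.250
  age 16: 0.14 × 115 = 16.100
  age 17: 0.11 × 141 = 15.510
Maximum at age 15 (20.250).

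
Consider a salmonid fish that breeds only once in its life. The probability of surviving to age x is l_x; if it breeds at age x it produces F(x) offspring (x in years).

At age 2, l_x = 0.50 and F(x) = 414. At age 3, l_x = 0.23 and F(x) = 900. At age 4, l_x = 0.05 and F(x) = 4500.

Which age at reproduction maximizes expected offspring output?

4

Expected offspring if breeding at age x = l_x × F(x):
  age 2: 0.50 × 414 = 207.000
  age 3: 0.23 × 900 = 207.000
  age 4: 0.05 × 4500 = 225.000
Maximum at age 4 (225.000).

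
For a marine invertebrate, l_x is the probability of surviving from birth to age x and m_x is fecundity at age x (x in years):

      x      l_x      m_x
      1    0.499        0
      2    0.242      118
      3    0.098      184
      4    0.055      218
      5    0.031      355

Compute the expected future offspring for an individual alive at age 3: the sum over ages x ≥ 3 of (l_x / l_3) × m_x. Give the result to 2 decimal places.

l_3 = 0.098. Conditional survival from age 3 to x is l_x / l_3.
  x=3: (0.098/0.098) × 184 = 184.0000
  x=4: (0.055/0.098) × 218 = 122.3469
  x=5: (0.031/0.098) × 355 = 112.2959
Sum = 184.0000 + 122.3469 + 112.2959 = 418.6429

418.64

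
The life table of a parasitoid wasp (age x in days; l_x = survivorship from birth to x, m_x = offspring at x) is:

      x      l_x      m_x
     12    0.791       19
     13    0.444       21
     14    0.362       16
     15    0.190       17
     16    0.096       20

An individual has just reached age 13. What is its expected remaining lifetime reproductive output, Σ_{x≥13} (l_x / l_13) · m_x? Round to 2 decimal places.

45.64

l_13 = 0.444. Conditional survival from age 13 to x is l_x / l_13.
  x=13: (0.444/0.444) × 21 = 21.0000
  x=14: (0.362/0.444) × 16 = 13.0450
  x=15: (0.190/0.444) × 17 = 7.2748
  x=16: (0.096/0.444) × 20 = 4.3243
Sum = 21.0000 + 13.0450 + 7.2748 + 4.3243 = 45.6441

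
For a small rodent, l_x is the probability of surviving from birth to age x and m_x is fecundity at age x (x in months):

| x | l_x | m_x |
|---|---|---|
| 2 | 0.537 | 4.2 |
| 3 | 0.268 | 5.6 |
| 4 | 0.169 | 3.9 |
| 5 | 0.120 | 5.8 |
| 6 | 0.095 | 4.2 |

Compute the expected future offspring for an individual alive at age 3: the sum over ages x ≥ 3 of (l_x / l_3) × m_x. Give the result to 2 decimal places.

l_3 = 0.268. Conditional survival from age 3 to x is l_x / l_3.
  x=3: (0.268/0.268) × 5.6 = 5.6000
  x=4: (0.169/0.268) × 3.9 = 2.4593
  x=5: (0.120/0.268) × 5.8 = 2.5970
  x=6: (0.095/0.268) × 4.2 = 1.4888
Sum = 5.6000 + 2.4593 + 2.5970 + 1.4888 = 12.1451

12.15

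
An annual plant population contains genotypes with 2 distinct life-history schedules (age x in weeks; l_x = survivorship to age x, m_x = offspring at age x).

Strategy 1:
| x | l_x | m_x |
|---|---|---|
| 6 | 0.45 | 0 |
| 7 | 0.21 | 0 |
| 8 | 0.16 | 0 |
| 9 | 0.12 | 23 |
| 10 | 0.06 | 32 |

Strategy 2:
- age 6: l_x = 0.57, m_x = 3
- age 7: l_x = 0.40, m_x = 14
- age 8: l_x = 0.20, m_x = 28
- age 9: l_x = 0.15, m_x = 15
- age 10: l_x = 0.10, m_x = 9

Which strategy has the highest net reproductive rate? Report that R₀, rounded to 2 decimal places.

16.06

Strategy 1: R₀ = 0.45×0 + 0.21×0 + 0.16×0 + 0.12×23 + 0.06×32 = 4.6800
Strategy 2: R₀ = 0.57×3 + 0.40×14 + 0.20×28 + 0.15×15 + 0.10×9 = 16.0600
Highest R₀: strategy 2 with 16.0600.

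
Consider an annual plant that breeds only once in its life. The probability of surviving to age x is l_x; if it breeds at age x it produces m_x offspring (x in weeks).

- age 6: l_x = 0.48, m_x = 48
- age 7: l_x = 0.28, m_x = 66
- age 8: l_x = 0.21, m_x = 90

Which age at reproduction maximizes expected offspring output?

6

Expected offspring if breeding at age x = l_x × m_x:
  age 6: 0.48 × 48 = 23.040
  age 7: 0.28 × 66 = 18.480
  age 8: 0.21 × 90 = 18.900
Maximum at age 6 (23.040).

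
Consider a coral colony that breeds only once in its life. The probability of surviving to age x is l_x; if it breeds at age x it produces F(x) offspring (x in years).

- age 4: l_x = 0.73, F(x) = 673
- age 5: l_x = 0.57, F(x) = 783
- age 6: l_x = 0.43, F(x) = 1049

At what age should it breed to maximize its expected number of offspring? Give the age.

Expected offspring if breeding at age x = l_x × F(x):
  age 4: 0.73 × 673 = 491.290
  age 5: 0.57 × 783 = 446.310
  age 6: 0.43 × 1049 = 451.070
Maximum at age 4 (491.290).

4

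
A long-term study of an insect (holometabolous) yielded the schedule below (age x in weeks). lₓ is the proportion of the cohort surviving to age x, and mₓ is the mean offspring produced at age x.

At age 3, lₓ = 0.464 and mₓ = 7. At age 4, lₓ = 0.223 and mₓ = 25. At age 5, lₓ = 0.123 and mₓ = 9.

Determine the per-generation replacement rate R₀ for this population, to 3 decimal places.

R₀ = Σ lₓ mₓ:
  age 3: 0.464 × 7 = 3.2480
  age 4: 0.223 × 25 = 5.5750
  age 5: 0.123 × 9 = 1.1070
R₀ = 3.2480 + 5.5750 + 1.1070 = 9.9300

9.930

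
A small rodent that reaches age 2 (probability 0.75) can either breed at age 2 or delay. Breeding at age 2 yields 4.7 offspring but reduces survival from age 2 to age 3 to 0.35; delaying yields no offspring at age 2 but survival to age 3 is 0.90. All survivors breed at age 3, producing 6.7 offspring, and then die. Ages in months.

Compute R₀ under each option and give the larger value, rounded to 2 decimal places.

breed at age 2: R₀ = 0.75 × (4.7 + 0.35 × 6.7) = 0.75 × 7.0450 = 5.2837
delay to age 3: R₀ = 0.75 × (0.90 × 6.7) = 0.75 × 6.0300 = 4.5225
Higher: breed at age 2 (5.2837).

5.28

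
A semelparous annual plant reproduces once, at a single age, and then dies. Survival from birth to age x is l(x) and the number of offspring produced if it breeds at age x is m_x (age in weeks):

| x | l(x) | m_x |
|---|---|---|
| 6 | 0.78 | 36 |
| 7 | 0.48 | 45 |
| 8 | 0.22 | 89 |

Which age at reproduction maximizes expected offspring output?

6

Expected offspring if breeding at age x = l(x) × m_x:
  age 6: 0.78 × 36 = 28.080
  age 7: 0.48 × 45 = 21.600
  age 8: 0.22 × 89 = 19.580
Maximum at age 6 (28.080).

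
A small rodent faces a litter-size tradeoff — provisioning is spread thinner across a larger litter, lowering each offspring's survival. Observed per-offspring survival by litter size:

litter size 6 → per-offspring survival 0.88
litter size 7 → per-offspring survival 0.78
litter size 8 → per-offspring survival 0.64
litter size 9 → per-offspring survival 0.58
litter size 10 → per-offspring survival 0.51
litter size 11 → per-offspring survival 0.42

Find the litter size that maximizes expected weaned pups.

7

Expected weaned pups = c × s(c):
  c=6: 6 × 0.88 = 5.280
  c=7: 7 × 0.78 = 5.460
  c=8: 8 × 0.64 = 5.120
  c=9: 9 × 0.58 = 5.220
  c=10: 10 × 0.51 = 5.100
  c=11: 11 × 0.42 = 4.620
Maximum at c = 7 (5.460 weaned pups).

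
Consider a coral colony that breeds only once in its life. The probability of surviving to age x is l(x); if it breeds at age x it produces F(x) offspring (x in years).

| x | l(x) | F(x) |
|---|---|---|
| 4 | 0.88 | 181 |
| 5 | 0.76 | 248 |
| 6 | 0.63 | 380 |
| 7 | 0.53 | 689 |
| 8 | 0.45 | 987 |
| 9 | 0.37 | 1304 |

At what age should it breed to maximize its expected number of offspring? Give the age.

Expected offspring if breeding at age x = l(x) × F(x):
  age 4: 0.88 × 181 = 159.280
  age 5: 0.76 × 248 = 188.480
  age 6: 0.63 × 380 = 239.400
  age 7: 0.53 × 689 = 365.170
  age 8: 0.45 × 987 = 444.150
  age 9: 0.37 × 1304 = 482.480
Maximum at age 9 (482.480).

9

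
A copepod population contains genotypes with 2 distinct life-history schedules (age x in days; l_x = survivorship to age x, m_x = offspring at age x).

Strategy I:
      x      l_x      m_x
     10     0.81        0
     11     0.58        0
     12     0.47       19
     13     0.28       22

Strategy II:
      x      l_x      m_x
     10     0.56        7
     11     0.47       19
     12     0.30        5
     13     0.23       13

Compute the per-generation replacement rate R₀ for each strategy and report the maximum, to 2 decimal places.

17.34

Strategy I: R₀ = 0.81×0 + 0.58×0 + 0.47×19 + 0.28×22 = 15.0900
Strategy II: R₀ = 0.56×7 + 0.47×19 + 0.30×5 + 0.23×13 = 17.3400
Highest R₀: strategy II with 17.3400.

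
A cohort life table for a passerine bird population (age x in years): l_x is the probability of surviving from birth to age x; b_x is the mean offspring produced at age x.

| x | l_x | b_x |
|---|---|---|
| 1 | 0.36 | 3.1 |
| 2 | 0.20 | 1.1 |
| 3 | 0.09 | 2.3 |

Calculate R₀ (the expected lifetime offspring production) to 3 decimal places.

1.543

R₀ = Σ l_x b_x:
  age 1: 0.36 × 3.1 = 1.1160
  age 2: 0.20 × 1.1 = 0.2200
  age 3: 0.09 × 2.3 = 0.2070
R₀ = 1.1160 + 0.2200 + 0.2070 = 1.5430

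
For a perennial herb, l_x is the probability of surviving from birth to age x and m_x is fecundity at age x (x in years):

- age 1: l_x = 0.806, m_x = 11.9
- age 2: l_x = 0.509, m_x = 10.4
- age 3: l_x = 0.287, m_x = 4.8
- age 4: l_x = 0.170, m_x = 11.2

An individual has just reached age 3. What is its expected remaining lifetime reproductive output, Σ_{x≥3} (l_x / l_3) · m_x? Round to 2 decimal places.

l_3 = 0.287. Conditional survival from age 3 to x is l_x / l_3.
  x=3: (0.287/0.287) × 4.8 = 4.8000
  x=4: (0.170/0.287) × 11.2 = 6.6341
Sum = 4.8000 + 6.6341 = 11.4341

11.43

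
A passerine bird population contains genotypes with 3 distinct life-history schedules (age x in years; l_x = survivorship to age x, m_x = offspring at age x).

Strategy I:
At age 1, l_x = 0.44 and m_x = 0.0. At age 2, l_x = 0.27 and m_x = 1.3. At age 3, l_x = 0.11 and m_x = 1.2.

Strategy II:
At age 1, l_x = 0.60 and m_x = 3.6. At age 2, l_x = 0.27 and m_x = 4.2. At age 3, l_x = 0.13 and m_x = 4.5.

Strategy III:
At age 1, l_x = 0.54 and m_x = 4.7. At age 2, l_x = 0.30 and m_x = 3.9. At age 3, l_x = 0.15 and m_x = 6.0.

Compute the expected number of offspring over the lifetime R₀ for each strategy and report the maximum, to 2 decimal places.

Strategy I: R₀ = 0.44×0.0 + 0.27×1.3 + 0.11×1.2 = 0.4830
Strategy II: R₀ = 0.60×3.6 + 0.27×4.2 + 0.13×4.5 = 3.8790
Strategy III: R₀ = 0.54×4.7 + 0.30×3.9 + 0.15×6.0 = 4.6080
Highest R₀: strategy III with 4.6080.

4.61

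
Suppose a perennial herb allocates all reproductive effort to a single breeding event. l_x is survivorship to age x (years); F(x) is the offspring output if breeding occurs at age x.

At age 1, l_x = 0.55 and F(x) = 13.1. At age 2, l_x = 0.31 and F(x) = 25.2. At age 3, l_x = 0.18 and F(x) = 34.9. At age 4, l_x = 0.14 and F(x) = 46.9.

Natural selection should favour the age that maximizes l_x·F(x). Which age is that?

Expected offspring if breeding at age x = l_x × F(x):
  age 1: 0.55 × 13.1 = 7.205
  age 2: 0.31 × 25.2 = 7.812
  age 3: 0.18 × 34.9 = 6.282
  age 4: 0.14 × 46.9 = 6.566
Maximum at age 2 (7.812).

2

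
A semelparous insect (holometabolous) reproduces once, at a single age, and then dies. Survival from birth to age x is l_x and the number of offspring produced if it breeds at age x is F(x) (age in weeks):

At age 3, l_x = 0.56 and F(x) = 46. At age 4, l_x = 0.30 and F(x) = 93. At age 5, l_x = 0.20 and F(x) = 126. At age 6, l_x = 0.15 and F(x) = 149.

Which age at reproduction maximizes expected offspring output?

4

Expected offspring if breeding at age x = l_x × F(x):
  age 3: 0.56 × 46 = 25.760
  age 4: 0.30 × 93 = 27.900
  age 5: 0.20 × 126 = 25.200
  age 6: 0.15 × 149 = 22.350
Maximum at age 4 (27.900).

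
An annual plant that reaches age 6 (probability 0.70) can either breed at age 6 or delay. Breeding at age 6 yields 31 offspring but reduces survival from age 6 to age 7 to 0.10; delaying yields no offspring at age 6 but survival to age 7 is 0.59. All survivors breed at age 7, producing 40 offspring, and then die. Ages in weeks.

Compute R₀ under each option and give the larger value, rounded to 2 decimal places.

24.50

breed at age 6: R₀ = 0.70 × (31 + 0.10 × 40) = 0.70 × 35.0000 = 24.5000
delay to age 7: R₀ = 0.70 × (0.59 × 40) = 0.70 × 23.6000 = 16.5200
Higher: breed at age 6 (24.5000).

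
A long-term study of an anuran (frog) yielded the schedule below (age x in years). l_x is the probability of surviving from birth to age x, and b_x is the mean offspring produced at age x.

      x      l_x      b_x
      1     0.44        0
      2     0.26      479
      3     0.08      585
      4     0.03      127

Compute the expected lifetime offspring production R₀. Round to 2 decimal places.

175.15

R₀ = Σ l_x b_x:
  age 1: 0.44 × 0 = 0.0000
  age 2: 0.26 × 479 = 124.5400
  age 3: 0.08 × 585 = 46.8000
  age 4: 0.03 × 127 = 3.8100
R₀ = 0.0000 + 124.5400 + 46.8000 + 3.8100 = 175.1500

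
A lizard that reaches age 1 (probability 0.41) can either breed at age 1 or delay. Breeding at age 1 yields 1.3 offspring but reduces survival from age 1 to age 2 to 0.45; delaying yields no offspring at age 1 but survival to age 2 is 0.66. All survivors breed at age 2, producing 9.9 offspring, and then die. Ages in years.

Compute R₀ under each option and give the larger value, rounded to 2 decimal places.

breed at age 1: R₀ = 0.41 × (1.3 + 0.45 × 9.9) = 0.41 × 5.7550 = 2.3596
delay to age 2: R₀ = 0.41 × (0.66 × 9.9) = 0.41 × 6.5340 = 2.6789
Higher: delay to age 2 (2.6789).

2.68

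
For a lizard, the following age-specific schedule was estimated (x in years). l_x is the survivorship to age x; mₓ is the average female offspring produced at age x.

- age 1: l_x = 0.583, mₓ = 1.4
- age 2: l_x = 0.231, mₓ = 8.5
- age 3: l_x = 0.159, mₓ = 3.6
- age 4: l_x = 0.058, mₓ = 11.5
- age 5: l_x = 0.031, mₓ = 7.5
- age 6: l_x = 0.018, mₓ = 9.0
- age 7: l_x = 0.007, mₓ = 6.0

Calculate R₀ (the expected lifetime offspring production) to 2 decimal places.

R₀ = Σ l_x mₓ:
  age 1: 0.583 × 1.4 = 0.8162
  age 2: 0.231 × 8.5 = 1.9635
  age 3: 0.159 × 3.6 = 0.5724
  age 4: 0.058 × 11.5 = 0.6670
  age 5: 0.031 × 7.5 = 0.2325
  age 6: 0.018 × 9.0 = 0.1620
  age 7: 0.007 × 6.0 = 0.0420
R₀ = 0.8162 + 1.9635 + 0.5724 + 0.6670 + 0.2325 + 0.1620 + 0.0420 = 4.4556

4.46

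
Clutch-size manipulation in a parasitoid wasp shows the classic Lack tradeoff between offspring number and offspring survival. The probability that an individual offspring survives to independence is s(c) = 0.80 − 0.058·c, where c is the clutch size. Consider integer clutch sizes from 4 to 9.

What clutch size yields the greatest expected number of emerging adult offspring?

7

Expected emerging adult offspring = c × s(c):
  c=4: 4 × 0.568 = 2.272
  c=5: 5 × 0.510 = 2.550
  c=6: 6 × 0.452 = 2.712
  c=7: 7 × 0.394 = 2.758
  c=8: 8 × 0.336 = 2.688
  c=9: 9 × 0.278 = 2.502
Maximum at c = 7 (2.758 emerging adult offspring).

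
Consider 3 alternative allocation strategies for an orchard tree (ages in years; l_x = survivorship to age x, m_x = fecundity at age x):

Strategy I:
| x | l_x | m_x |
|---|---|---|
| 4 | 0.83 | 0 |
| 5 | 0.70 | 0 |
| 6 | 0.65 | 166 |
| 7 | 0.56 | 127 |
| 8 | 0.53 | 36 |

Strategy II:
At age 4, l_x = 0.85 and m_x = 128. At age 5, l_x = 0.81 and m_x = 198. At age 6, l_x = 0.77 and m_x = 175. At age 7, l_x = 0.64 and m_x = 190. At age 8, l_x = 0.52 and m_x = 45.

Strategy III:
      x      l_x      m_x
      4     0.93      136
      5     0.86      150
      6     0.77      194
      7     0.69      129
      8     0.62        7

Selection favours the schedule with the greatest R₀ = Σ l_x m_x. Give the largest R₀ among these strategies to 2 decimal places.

Strategy I: R₀ = 0.83×0 + 0.70×0 + 0.65×166 + 0.56×127 + 0.53×36 = 198.1000
Strategy II: R₀ = 0.85×128 + 0.81×198 + 0.77×175 + 0.64×190 + 0.52×45 = 548.9300
Strategy III: R₀ = 0.93×136 + 0.86×150 + 0.77×194 + 0.69×129 + 0.62×7 = 498.2100
Highest R₀: strategy II with 548.9300.

548.93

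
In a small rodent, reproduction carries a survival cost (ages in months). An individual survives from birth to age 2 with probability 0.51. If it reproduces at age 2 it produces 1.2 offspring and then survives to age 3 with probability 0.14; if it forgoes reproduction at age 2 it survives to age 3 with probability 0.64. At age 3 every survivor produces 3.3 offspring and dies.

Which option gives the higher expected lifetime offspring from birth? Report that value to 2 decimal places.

1.08

breed at age 2: R₀ = 0.51 × (1.2 + 0.14 × 3.3) = 0.51 × 1.6620 = 0.8476
delay to age 3: R₀ = 0.51 × (0.64 × 3.3) = 0.51 × 2.1120 = 1.0771
Higher: delay to age 3 (1.0771).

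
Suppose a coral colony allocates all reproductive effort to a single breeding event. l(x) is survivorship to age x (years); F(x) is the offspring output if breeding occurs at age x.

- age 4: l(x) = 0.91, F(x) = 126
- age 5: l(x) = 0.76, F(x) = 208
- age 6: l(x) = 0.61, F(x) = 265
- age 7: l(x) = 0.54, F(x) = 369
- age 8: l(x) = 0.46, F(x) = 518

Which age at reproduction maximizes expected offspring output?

Expected offspring if breeding at age x = l(x) × F(x):
  age 4: 0.91 × 126 = 114.660
  age 5: 0.76 × 208 = 158.080
  age 6: 0.61 × 265 = 161.650
  age 7: 0.54 × 369 = 199.260
  age 8: 0.46 × 518 = 238.280
Maximum at age 8 (238.280).

8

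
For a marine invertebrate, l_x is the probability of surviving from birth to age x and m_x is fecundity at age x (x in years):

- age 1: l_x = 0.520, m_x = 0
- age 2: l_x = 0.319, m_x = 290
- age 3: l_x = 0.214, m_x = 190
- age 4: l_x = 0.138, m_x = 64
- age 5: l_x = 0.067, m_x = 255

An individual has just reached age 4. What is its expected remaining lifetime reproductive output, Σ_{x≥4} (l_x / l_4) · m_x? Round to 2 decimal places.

l_4 = 0.138. Conditional survival from age 4 to x is l_x / l_4.
  x=4: (0.138/0.138) × 64 = 64.0000
  x=5: (0.067/0.138) × 255 = 123.8043
Sum = 64.0000 + 123.8043 = 187.8043

187.80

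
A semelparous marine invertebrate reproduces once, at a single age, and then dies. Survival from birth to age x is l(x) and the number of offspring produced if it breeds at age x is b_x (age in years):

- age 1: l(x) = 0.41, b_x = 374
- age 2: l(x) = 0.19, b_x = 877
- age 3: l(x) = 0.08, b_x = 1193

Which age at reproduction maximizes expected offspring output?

Expected offspring if breeding at age x = l(x) × b_x:
  age 1: 0.41 × 374 = 153.340
  age 2: 0.19 × 877 = 166.630
  age 3: 0.08 × 1193 = 95.440
Maximum at age 2 (166.630).

2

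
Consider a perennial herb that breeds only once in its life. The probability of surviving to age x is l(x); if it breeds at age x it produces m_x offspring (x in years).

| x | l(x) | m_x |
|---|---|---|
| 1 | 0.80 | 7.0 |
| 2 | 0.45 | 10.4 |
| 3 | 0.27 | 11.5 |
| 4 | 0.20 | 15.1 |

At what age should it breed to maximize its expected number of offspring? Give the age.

1

Expected offspring if breeding at age x = l(x) × m_x:
  age 1: 0.80 × 7.0 = 5.600
  age 2: 0.45 × 10.4 = 4.680
  age 3: 0.27 × 11.5 = 3.105
  age 4: 0.20 × 15.1 = 3.020
Maximum at age 1 (5.600).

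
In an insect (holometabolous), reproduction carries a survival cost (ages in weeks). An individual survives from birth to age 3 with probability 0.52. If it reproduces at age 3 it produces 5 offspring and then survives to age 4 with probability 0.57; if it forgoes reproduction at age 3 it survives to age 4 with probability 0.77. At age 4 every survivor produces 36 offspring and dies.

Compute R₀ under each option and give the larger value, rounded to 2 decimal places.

breed at age 3: R₀ = 0.52 × (5 + 0.57 × 36) = 0.52 × 25.5200 = 13.2704
delay to age 4: R₀ = 0.52 × (0.77 × 36) = 0.52 × 27.7200 = 14.4144
Higher: delay to age 4 (14.4144).

14.41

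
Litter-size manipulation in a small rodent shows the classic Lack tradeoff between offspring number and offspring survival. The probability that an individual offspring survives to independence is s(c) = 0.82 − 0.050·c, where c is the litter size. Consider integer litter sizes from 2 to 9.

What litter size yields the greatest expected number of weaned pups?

8

Expected weaned pups = c × s(c):
  c=2: 2 × 0.720 = 1.440
  c=3: 3 × 0.670 = 2.010
  c=4: 4 × 0.620 = 2.480
  c=5: 5 × 0.570 = 2.850
  c=6: 6 × 0.520 = 3.120
  c=7: 7 × 0.470 = 3.290
  c=8: 8 × 0.420 = 3.360
  c=9: 9 × 0.370 = 3.330
Maximum at c = 8 (3.360 weaned pups).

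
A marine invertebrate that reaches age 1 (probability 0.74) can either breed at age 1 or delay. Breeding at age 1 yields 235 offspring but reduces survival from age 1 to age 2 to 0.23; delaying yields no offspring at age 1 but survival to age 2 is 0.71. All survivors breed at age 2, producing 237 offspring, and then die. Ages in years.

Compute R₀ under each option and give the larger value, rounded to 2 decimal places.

breed at age 1: R₀ = 0.74 × (235 + 0.23 × 237) = 0.74 × 289.5100 = 214.2374
delay to age 2: R₀ = 0.74 × (0.71 × 237) = 0.74 × 168.2700 = 124.5198
Higher: breed at age 1 (214.2374).

214.24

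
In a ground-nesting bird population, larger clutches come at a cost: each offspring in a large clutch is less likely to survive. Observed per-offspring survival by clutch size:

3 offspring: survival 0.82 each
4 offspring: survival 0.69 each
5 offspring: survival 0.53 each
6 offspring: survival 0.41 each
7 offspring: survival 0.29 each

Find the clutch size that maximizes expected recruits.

4

Expected recruits = c × s(c):
  c=3: 3 × 0.82 = 2.460
  c=4: 4 × 0.69 = 2.760
  c=5: 5 × 0.53 = 2.650
  c=6: 6 × 0.41 = 2.460
  c=7: 7 × 0.29 = 2.030
Maximum at c = 4 (2.760 recruits).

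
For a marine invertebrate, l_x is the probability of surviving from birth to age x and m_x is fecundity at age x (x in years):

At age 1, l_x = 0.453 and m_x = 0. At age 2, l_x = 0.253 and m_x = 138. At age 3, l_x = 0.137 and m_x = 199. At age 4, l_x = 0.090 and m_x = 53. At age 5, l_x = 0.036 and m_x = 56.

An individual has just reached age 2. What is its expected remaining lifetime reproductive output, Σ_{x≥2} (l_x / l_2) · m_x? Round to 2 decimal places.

272.58

l_2 = 0.253. Conditional survival from age 2 to x is l_x / l_2.
  x=2: (0.253/0.253) × 138 = 138.0000
  x=3: (0.137/0.253) × 199 = 107.7589
  x=4: (0.090/0.253) × 53 = 18.8538
  x=5: (0.036/0.253) × 56 = 7.9684
Sum = 138.0000 + 107.7589 + 18.8538 + 7.9684 = 272.5810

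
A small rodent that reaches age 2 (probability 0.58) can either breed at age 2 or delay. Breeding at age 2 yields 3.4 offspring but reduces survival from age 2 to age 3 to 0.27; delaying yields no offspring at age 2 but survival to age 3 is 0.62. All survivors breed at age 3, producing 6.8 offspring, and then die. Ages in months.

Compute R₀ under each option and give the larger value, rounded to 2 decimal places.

breed at age 2: R₀ = 0.58 × (3.4 + 0.27 × 6.8) = 0.58 × 5.2360 = 3.0369
delay to age 3: R₀ = 0.58 × (0.62 × 6.8) = 0.58 × 4.2160 = 2.4453
Higher: breed at age 2 (3.0369).

3.04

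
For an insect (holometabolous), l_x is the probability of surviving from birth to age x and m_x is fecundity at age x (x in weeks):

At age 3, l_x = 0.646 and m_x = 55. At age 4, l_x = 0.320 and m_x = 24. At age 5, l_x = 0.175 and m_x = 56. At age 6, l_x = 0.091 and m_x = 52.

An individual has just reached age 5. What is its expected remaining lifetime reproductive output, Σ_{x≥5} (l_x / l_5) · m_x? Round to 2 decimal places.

83.04

l_5 = 0.175. Conditional survival from age 5 to x is l_x / l_5.
  x=5: (0.175/0.175) × 56 = 56.0000
  x=6: (0.091/0.175) × 52 = 27.0400
Sum = 56.0000 + 27.0400 = 83.0400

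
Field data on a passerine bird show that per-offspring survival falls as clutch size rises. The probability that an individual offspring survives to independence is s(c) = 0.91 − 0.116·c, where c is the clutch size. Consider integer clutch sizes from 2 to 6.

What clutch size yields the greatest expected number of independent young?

Expected independent young = c × s(c):
  c=2: 2 × 0.678 = 1.356
  c=3: 3 × 0.562 = 1.686
  c=4: 4 × 0.446 = 1.784
  c=5: 5 × 0.330 = 1.650
  c=6: 6 × 0.214 = 1.284
Maximum at c = 4 (1.784 independent young).

4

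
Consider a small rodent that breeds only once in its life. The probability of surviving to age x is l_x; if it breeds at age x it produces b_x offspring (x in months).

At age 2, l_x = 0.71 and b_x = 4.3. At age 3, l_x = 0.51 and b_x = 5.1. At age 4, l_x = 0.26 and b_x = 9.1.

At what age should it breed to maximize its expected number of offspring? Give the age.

2

Expected offspring if breeding at age x = l_x × b_x:
  age 2: 0.71 × 4.3 = 3.053
  age 3: 0.51 × 5.1 = 2.601
  age 4: 0.26 × 9.1 = 2.366
Maximum at age 2 (3.053).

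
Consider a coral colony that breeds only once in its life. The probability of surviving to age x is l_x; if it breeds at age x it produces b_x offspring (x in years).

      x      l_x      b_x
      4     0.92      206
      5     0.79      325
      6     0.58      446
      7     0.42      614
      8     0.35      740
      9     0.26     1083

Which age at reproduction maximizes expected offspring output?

Expected offspring if breeding at age x = l_x × b_x:
  age 4: 0.92 × 206 = 189.520
  age 5: 0.79 × 325 = 256.750
  age 6: 0.58 × 446 = 258.680
  age 7: 0.42 × 614 = 257.880
  age 8: 0.35 × 740 = 259.000
  age 9: 0.26 × 1083 = 281.580
Maximum at age 9 (281.580).

9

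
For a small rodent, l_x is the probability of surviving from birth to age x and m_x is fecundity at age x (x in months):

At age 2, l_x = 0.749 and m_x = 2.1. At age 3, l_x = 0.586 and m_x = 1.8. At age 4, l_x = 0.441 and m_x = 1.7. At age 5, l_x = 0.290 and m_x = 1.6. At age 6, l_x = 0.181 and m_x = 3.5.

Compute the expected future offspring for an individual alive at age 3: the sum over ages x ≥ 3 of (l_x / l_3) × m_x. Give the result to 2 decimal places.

4.95

l_3 = 0.586. Conditional survival from age 3 to x is l_x / l_3.
  x=3: (0.586/0.586) × 1.8 = 1.8000
  x=4: (0.441/0.586) × 1.7 = 1.2794
  x=5: (0.290/0.586) × 1.6 = 0.7918
  x=6: (0.181/0.586) × 3.5 = 1.0811
Sum = 1.8000 + 1.2794 + 0.7918 + 1.0811 = 4.9522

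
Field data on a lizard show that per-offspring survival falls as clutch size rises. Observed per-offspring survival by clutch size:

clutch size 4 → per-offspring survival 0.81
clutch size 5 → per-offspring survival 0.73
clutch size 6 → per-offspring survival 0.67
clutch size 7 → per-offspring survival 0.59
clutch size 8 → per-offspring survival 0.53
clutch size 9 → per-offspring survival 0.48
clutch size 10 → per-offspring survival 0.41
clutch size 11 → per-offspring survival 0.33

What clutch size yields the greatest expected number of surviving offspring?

9

Expected surviving offspring = c × s(c):
  c=4: 4 × 0.81 = 3.240
  c=5: 5 × 0.73 = 3.650
  c=6: 6 × 0.67 = 4.020
  c=7: 7 × 0.59 = 4.130
  c=8: 8 × 0.53 = 4.240
  c=9: 9 × 0.48 = 4.320
  c=10: 10 × 0.41 = 4.100
  c=11: 11 × 0.33 = 3.630
Maximum at c = 9 (4.320 surviving offspring).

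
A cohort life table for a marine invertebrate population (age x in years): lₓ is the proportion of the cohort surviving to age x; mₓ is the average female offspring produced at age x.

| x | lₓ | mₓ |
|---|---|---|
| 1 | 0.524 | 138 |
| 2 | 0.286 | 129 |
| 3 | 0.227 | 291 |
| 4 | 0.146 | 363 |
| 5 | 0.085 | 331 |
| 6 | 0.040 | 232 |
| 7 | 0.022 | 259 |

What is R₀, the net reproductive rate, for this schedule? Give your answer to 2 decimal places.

R₀ = Σ lₓ mₓ:
  age 1: 0.524 × 138 = 72.3120
  age 2: 0.286 × 129 = 36.8940
  age 3: 0.227 × 291 = 66.0570
  age 4: 0.146 × 363 = 52.9980
  age 5: 0.085 × 331 = 28.1350
  age 6: 0.040 × 232 = 9.2800
  age 7: 0.022 × 259 = 5.6980
R₀ = 72.3120 + 36.8940 + 66.0570 + 52.9980 + 28.1350 + 9.2800 + 5.6980 = 271.3740

271.37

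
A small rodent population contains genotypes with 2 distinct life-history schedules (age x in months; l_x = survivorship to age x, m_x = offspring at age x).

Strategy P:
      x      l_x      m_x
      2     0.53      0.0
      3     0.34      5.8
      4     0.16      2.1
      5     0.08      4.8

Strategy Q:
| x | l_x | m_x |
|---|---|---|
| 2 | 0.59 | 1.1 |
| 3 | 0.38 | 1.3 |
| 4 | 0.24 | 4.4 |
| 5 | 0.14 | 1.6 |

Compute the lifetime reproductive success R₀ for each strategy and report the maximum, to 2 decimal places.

Strategy P: R₀ = 0.53×0.0 + 0.34×5.8 + 0.16×2.1 + 0.08×4.8 = 2.6920
Strategy Q: R₀ = 0.59×1.1 + 0.38×1.3 + 0.24×4.4 + 0.14×1.6 = 2.4230
Highest R₀: strategy P with 2.6920.

2.69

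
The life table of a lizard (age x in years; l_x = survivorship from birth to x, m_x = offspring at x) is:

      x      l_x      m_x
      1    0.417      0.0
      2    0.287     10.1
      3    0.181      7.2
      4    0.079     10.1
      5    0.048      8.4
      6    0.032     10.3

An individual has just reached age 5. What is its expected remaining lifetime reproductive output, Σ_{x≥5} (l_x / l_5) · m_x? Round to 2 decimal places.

15.27

l_5 = 0.048. Conditional survival from age 5 to x is l_x / l_5.
  x=5: (0.048/0.048) × 8.4 = 8.4000
  x=6: (0.032/0.048) × 10.3 = 6.8667
Sum = 8.4000 + 6.8667 = 15.2667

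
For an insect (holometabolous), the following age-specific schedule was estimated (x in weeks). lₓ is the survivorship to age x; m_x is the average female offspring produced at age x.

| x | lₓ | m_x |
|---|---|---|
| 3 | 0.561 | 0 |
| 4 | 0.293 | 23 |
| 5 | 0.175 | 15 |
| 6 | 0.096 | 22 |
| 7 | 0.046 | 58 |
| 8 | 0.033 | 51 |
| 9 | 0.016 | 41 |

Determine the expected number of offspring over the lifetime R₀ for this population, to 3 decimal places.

R₀ = Σ lₓ m_x:
  age 3: 0.561 × 0 = 0.0000
  age 4: 0.293 × 23 = 6.7390
  age 5: 0.175 × 15 = 2.6250
  age 6: 0.096 × 22 = 2.1120
  age 7: 0.046 × 58 = 2.6680
  age 8: 0.033 × 51 = 1.6830
  age 9: 0.016 × 41 = 0.6560
R₀ = 0.0000 + 6.7390 + 2.6250 + 2.1120 + 2.6680 + 1.6830 + 0.6560 = 16.4830

16.483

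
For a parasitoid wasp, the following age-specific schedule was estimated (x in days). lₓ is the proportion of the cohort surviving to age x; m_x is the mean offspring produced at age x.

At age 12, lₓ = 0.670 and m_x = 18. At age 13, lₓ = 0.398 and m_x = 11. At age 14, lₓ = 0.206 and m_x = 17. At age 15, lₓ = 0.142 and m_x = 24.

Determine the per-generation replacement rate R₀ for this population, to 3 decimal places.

23.348

R₀ = Σ lₓ m_x:
  age 12: 0.670 × 18 = 12.0600
  age 13: 0.398 × 11 = 4.3780
  age 14: 0.206 × 17 = 3.5020
  age 15: 0.142 × 24 = 3.4080
R₀ = 12.0600 + 4.3780 + 3.5020 + 3.4080 = 23.3480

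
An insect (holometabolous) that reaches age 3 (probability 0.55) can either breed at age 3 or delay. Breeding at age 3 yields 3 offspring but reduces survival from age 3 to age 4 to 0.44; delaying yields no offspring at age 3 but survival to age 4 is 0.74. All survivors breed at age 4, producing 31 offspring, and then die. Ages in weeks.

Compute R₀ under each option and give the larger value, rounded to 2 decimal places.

12.62

breed at age 3: R₀ = 0.55 × (3 + 0.44 × 31) = 0.55 × 16.6400 = 9.1520
delay to age 4: R₀ = 0.55 × (0.74 × 31) = 0.55 × 22.9400 = 12.6170
Higher: delay to age 4 (12.6170).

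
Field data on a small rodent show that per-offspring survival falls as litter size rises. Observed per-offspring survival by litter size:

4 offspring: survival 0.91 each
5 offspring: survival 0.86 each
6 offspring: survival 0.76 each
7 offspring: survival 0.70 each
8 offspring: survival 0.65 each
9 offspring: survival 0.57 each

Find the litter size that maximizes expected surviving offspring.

8

Expected surviving offspring = c × s(c):
  c=4: 4 × 0.91 = 3.640
  c=5: 5 × 0.86 = 4.300
  c=6: 6 × 0.76 = 4.560
  c=7: 7 × 0.70 = 4.900
  c=8: 8 × 0.65 = 5.200
  c=9: 9 × 0.57 = 5.130
Maximum at c = 8 (5.200 surviving offspring).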